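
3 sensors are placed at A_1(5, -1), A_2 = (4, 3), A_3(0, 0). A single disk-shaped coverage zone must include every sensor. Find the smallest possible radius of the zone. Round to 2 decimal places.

Side lengths²: A_1A_2² = 17, A_1A_3² = 26, A_2A_3² = 25.
Since A_1A_3² = 26 < 25 + 17 = 42, the triangle is acute, so the smallest enclosing circle is the circumcircle.
Circumcentre = (103/38, 21/38), r² = 5525/722.
r = √(5525/722) ≈ 2.77.

2.77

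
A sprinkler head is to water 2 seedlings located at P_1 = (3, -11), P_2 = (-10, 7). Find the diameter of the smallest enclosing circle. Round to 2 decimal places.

22.20

The smallest circle enclosing two points has them as diameter endpoints.
Centre = midpoint = (-3.5, -2); r² = |P_1P_2|²/4 = 493/4 = 123.25.
Diameter = 2r = 2√(123.25) ≈ 22.20.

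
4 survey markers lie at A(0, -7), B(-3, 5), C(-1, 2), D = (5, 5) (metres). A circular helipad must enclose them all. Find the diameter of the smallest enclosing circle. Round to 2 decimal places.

A smallest enclosing disk is always determined by at most three of the input points on its boundary.
The minimum enclosing circle is determined by three boundary points: A, B, D.
Their circumcentre is (1, -0.375) with r² = 44.890625.
The farthest remaining point C is at distance² 9.640625 ≤ 44.890625.
Diameter = 2r = 2√(44.890625) ≈ 13.40.

13.40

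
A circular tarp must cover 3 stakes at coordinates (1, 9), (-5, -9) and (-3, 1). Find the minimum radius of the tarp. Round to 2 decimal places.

9.49

Call the three points A, B, C in the order given.
Side lengths²: AB² = 360, AC² = 80, BC² = 104.
Since AB² = 360 ≥ 104 + 80 = 184, the angle opposite AB is not acute, so the smallest enclosing circle has AB as diameter.
Centre = midpoint of AB = (-2, 0), r² = 360/4 = 90.
r = √90 ≈ 9.49.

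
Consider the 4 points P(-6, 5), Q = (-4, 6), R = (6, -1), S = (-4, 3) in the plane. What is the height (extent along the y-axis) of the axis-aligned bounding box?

max y = 6, min y = -1, so height = 7.

7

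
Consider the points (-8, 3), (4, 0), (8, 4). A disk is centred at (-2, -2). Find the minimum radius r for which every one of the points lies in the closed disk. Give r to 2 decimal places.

11.66

The required radius is the distance from (-2, -2) to the farthest point.
Squared distances: 61, 40, 136.
Maximum is 136, attained at (8, 4).
r = √136 ≈ 11.66.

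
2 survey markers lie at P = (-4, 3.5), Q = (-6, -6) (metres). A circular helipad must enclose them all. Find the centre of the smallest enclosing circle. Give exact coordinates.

(-5, -1.25)

The smallest circle enclosing two points has them as diameter endpoints.
Centre = midpoint = (-5, -1.25); r² = |PQ|²/4 = 94.25/4 = 23.5625.
Centre = (-5, -1.25).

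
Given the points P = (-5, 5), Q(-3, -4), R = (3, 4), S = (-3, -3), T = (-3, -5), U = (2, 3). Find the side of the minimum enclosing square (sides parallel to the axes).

The bounding box has width 8 and height 10.
An axis-aligned square enclosing the set must have side ≥ max(width, height).
So the minimum side is max(8, 10) = 10.

10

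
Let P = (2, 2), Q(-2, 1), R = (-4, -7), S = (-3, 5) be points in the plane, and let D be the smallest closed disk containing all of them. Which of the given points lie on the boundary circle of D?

The minimum enclosing circle is determined by three boundary points: P, R, S.
Their circumcentre is (-45/14, -43/42) with r² = 32045/882.
The farthest remaining point Q is at distance² 4913/882 ≤ 32045/882.
The points at distance exactly r from the centre are P, R, S — 3 points.

P, R, S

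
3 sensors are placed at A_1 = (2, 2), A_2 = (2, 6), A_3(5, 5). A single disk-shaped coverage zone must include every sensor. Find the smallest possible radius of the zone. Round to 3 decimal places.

Side lengths²: A_1A_2² = 16, A_1A_3² = 18, A_2A_3² = 10.
Since A_1A_3² = 18 < 16 + 10 = 26, the triangle is acute, so the smallest enclosing circle is the circumcircle.
Circumcentre = (3, 4), r² = 5.
r = √5 ≈ 2.236.

2.236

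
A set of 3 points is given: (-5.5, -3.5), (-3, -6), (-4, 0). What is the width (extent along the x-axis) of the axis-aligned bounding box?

2.5

max x = -3, min x = -5.5, so width = 2.5.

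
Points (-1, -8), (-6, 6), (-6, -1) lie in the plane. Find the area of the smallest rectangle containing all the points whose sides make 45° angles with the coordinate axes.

85.5

In coordinates u = x + y, v = x − y the rectangle is axis-aligned; the map (x,y)→(u,v) scales areas by 2.
u-values: -9, 0, -7; range = 0 − (-9) = 9.
v-values: 7, -12, -5; range = 7 − (-12) = 19.
Area = (9 × 19) / 2 = 85.5.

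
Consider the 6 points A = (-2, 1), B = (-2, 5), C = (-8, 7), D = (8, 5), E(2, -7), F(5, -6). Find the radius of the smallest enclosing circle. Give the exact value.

65/7

By Welzl's lemma the MEC is supported by two points (diametrically opposite) or three points (on a circumcircle).
The minimum enclosing circle is determined by three boundary points: C, D, F.
Their circumcentre is (-4/7, 10/7) with r² = 4225/49.
The farthest remaining point E is at distance² 3805/49 ≤ 4225/49.
r = √(4225/49) = 65/7.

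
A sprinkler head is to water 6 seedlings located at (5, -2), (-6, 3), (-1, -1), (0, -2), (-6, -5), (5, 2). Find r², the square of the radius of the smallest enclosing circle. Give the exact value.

5185/121

By Welzl's lemma the MEC is supported by two points (diametrically opposite) or three points (on a circumcircle).
The minimum enclosing circle is determined by three boundary points: (-6, 3), (-6, -5), (5, 2).
Their circumcentre is (-9/11, -1) with r² = 5185/121.
The farthest remaining point (5, -2) is at distance² 4217/121 ≤ 5185/121.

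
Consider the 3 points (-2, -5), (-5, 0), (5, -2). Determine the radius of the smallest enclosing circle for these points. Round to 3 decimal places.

5.099

Call the three points A, B, C in the order given.
Side lengths²: AB² = 34, AC² = 58, BC² = 104.
Since BC² = 104 ≥ 58 + 34 = 92, the angle opposite BC is not acute, so the smallest enclosing circle has BC as diameter.
Centre = midpoint of BC = (0, -1), r² = 104/4 = 26.
r = √26 ≈ 5.099.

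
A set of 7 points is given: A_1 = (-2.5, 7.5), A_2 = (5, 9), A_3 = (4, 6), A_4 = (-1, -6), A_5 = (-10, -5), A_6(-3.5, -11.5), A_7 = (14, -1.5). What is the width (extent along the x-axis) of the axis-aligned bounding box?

max x = 14, min x = -10, so width = 24.

24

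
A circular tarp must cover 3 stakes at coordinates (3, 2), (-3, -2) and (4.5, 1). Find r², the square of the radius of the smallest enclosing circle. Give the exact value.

Call the three points A, B, C in the order given.
Side lengths²: AB² = 52, AC² = 3.25, BC² = 65.25.
Since BC² = 65.25 ≥ 52 + 3.25 = 55.25, the angle opposite BC is not acute, so the smallest enclosing circle has BC as diameter.
Centre = midpoint of BC = (0.75, -0.5), r² = 65.25/4 = 16.3125.

16.3125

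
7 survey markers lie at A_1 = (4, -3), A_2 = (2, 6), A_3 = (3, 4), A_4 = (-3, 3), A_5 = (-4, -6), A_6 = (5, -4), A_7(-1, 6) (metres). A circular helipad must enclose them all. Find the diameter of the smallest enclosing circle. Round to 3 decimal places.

The minimum enclosing circle of a finite set is fixed by two of the points (as a diameter) or three (as a circumcircle).
The minimum enclosing circle is determined by three boundary points: A_2, A_5, A_6.
Their circumcentre is (-0.5625, -0.21875) with r² = 45.2392578125.
The farthest remaining point A_7 is at distance² 38.8642578125 ≤ 45.2392578125.
Diameter = 2r = 2√(45.2392578125) ≈ 13.452.

13.452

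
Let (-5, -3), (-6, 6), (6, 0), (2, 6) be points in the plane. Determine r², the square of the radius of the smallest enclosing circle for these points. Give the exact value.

The minimum enclosing circle is determined by three boundary points: (-5, -3), (-6, 6), (6, 0).
Their circumcentre is (-8/17, 35/17) with r² = 13325/289.
The farthest remaining point (2, 6) is at distance² 6253/289 ≤ 13325/289.

13325/289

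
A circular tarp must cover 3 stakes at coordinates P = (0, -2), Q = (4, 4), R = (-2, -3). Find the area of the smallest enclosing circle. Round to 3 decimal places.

Side lengths²: PQ² = 52, PR² = 5, QR² = 85.
Since QR² = 85 ≥ 52 + 5 = 57, the angle opposite QR is not acute, so the smallest enclosing circle has QR as diameter.
Centre = midpoint of QR = (1, 0.5), r² = 85/4 = 21.25.
Area = π·r² = π·21.25 ≈ 66.759.

66.759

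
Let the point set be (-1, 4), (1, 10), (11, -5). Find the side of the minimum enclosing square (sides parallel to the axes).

The bounding box has width 12 and height 15.
An axis-aligned square enclosing the set must have side ≥ max(width, height).
So the minimum side is max(12, 15) = 15.

15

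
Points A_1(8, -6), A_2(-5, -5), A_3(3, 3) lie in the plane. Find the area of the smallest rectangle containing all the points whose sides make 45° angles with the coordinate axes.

In coordinates u = x + y, v = x − y the rectangle is axis-aligned; the map (x,y)→(u,v) scales areas by 2.
u-values: 2, -10, 6; range = 6 − (-10) = 16.
v-values: 14, 0, 0; range = 14 − 0 = 14.
Area = (16 × 14) / 2 = 112.

112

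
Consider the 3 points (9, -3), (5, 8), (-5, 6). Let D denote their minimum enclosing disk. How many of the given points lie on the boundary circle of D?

2

Call the three points A, B, C in the order given.
Side lengths²: AB² = 137, AC² = 277, BC² = 104.
Since AC² = 277 ≥ 137 + 104 = 241, the angle opposite AC is not acute, so the smallest enclosing circle has AC as diameter.
Centre = midpoint of AC = (2, 1.5), r² = 277/4 = 69.25.
The points at distance exactly r from the centre are (9, -3), (-5, 6) — 2 points.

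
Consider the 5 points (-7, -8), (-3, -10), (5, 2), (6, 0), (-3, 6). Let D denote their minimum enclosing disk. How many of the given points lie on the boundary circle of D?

The minimum enclosing circle of a finite set is fixed by two of the points (as a diameter) or three (as a circumcircle).
The minimum enclosing circle is determined by three boundary points: (-3, -10), (6, 0), (-3, 6).
Their circumcentre is (-11/6, -2) with r² = 2353/36.
The farthest remaining point (-7, -8) is at distance² 2257/36 ≤ 2353/36.
The points at distance exactly r from the centre are (-3, -10), (6, 0), (-3, 6) — 3 points.

3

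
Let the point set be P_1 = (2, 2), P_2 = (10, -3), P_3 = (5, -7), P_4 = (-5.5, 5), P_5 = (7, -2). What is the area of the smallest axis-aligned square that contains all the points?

The bounding box has width 15.5 and height 12.
An axis-aligned square enclosing the set must have side ≥ max(width, height).
So the minimum side is max(15.5, 12) = 15.5.
Area = 15.5² = 240.25.

240.25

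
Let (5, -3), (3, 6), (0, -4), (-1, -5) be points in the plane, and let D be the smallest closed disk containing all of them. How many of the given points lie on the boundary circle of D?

The farthest pair is (3, 6)–(-1, -5) with squared distance 137. The circle on this segment as diameter has centre (1, 0.5) and r² = 137/4 = 34.25.
Check (5, -3): distance² to centre = 28.25 ≤ 34.25, so it lies inside.
All remaining points lie in this disk, and no smaller disk contains both endpoints, so this is the minimum enclosing circle.
The points at distance exactly r from the centre are (3, 6), (-1, -5) — 2 points.

2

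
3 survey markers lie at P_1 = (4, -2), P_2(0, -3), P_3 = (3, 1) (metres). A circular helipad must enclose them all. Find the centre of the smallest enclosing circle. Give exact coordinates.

(43/26, -29/26)

Side lengths²: P_1P_2² = 17, P_1P_3² = 10, P_2P_3² = 25.
Since P_2P_3² = 25 < 17 + 10 = 27, the triangle is acute, so the smallest enclosing circle is the circumcircle.
Circumcentre = (43/26, -29/26), r² = 2125/338.
Centre = (43/26, -29/26).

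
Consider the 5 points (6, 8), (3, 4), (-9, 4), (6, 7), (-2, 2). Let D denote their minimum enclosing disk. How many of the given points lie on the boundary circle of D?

The farthest pair is (6, 8)–(-9, 4) with squared distance 241. The circle on this segment as diameter has centre (-1.5, 6) and r² = 241/4 = 60.25.
Check (3, 4): distance² to centre = 24.25 ≤ 60.25, so it lies inside.
All remaining points lie in this disk, and no smaller disk contains both endpoints, so this is the minimum enclosing circle.
The points at distance exactly r from the centre are (6, 8), (-9, 4) — 2 points.

2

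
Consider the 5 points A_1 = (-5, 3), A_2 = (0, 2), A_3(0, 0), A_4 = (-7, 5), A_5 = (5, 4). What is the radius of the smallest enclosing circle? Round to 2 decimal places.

6.02

The minimum enclosing circle of a finite set is fixed by two of the points (as a diameter) or three (as a circumcircle).
The farthest pair is A_4–A_5 with squared distance 145. The circle on this segment as diameter has centre (-1, 4.5) and r² = 145/4 = 36.25.
Check A_1: distance² to centre = 18.25 ≤ 36.25, so it lies inside.
All remaining points lie in this disk, and no smaller disk contains both endpoints, so this is the minimum enclosing circle.
r = √(36.25) ≈ 6.02.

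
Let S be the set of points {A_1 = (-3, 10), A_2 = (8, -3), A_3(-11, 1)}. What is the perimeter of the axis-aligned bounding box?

64

Width = max x − min x = 8 − (-11) = 19.
Height = max y − min y = 10 − (-3) = 13.
Perimeter = 2(19 + 13) = 64.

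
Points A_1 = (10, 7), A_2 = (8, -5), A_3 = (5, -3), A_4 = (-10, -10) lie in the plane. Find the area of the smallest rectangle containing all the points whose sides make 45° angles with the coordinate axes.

240.5

In coordinates u = x + y, v = x − y the rectangle is axis-aligned; the map (x,y)→(u,v) scales areas by 2.
u-values: 17, 3, 2, -20; range = 17 − (-20) = 37.
v-values: 3, 13, 8, 0; range = 13 − 0 = 13.
Area = (37 × 13) / 2 = 240.5.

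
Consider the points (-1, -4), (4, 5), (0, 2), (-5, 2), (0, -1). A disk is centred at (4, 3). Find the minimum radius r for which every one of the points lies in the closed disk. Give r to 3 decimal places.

9.055

The required radius is the distance from (4, 3) to the farthest point.
Squared distances: 74, 4, 17, 82, 32.
Maximum is 82, attained at (-5, 2).
r = √82 ≈ 9.055.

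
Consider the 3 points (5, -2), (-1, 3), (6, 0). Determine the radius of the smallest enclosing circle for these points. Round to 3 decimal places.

3.912

Call the three points A, B, C in the order given.
Side lengths²: AB² = 61, AC² = 5, BC² = 58.
Since AB² = 61 < 58 + 5 = 63, the triangle is acute, so the smallest enclosing circle is the circumcircle.
Circumcentre = (73/34, 23/34), r² = 8845/578.
r = √(8845/578) ≈ 3.912.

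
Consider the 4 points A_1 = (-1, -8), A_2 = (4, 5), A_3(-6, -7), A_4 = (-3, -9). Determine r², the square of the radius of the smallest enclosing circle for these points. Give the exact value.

By Welzl's lemma the MEC is supported by two points (diametrically opposite) or three points (on a circumcircle).
The minimum enclosing circle is determined by three boundary points: A_2, A_3, A_4.
Their circumcentre is (-0.25, -1.625) with r² = 61.953125.
The farthest remaining point A_1 is at distance² 41.203125 ≤ 61.953125.

61.953125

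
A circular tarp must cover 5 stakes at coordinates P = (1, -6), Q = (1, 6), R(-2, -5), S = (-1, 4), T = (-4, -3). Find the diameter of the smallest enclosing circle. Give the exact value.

By Welzl's lemma the MEC is supported by two points (diametrically opposite) or three points (on a circumcircle).
The farthest pair is P–Q with squared distance 144. The circle on this segment as diameter has centre (1, 0) and r² = 144/4 = 36.
Check R: distance² to centre = 34 ≤ 36, so it lies inside.
All remaining points lie in this disk, and no smaller disk contains both endpoints, so this is the minimum enclosing circle.
Diameter = 2r = 2√36 = 12.

12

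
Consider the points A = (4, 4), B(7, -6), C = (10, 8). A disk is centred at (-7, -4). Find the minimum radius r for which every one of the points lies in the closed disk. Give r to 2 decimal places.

The required radius is the distance from (-7, -4) to the farthest point.
Squared distances: 185, 200, 433.
Maximum is 433, attained at C.
r = √433 ≈ 20.81.

20.81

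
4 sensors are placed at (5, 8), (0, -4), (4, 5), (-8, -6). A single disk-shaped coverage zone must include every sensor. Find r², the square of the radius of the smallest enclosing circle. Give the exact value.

A smallest enclosing disk is always determined by at most three of the input points on its boundary.
The farthest pair is (5, 8)–(-8, -6) with squared distance 365. The circle on this segment as diameter has centre (-1.5, 1) and r² = 365/4 = 91.25.
Check (0, -4): distance² to centre = 27.25 ≤ 91.25, so it lies inside.
All remaining points lie in this disk, and no smaller disk contains both endpoints, so this is the minimum enclosing circle.

91.25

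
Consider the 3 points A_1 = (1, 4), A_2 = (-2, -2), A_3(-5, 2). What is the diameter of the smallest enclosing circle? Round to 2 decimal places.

Side lengths²: A_1A_2² = 45, A_1A_3² = 40, A_2A_3² = 25.
Since A_1A_2² = 45 < 40 + 25 = 65, the triangle is acute, so the smallest enclosing circle is the circumcircle.
Circumcentre = (-1.5, 1.5), r² = 12.5.
Diameter = 2r = 2√(12.5) ≈ 7.07.

7.07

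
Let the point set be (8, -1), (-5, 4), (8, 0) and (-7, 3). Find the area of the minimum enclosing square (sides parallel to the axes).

The bounding box has width 15 and height 5.
An axis-aligned square enclosing the set must have side ≥ max(width, height).
So the minimum side is max(15, 5) = 15.
Area = 15² = 225.

225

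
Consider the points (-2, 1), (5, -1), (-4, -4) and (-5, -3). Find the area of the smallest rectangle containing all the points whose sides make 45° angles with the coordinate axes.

54

In coordinates u = x + y, v = x − y the rectangle is axis-aligned; the map (x,y)→(u,v) scales areas by 2.
u-values: -1, 4, -8, -8; range = 4 − (-8) = 12.
v-values: -3, 6, 0, -2; range = 6 − (-3) = 9.
Area = (12 × 9) / 2 = 54.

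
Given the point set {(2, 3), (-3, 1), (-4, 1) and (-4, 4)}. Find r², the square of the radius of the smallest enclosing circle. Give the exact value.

A smallest enclosing disk is always determined by at most three of the input points on its boundary.
The minimum enclosing circle is determined by three boundary points: (2, 3), (-4, 1), (-4, 4).
Their circumcentre is (-7/6, 2.5) with r² = 185/18.
The farthest remaining point (-3, 1) is at distance² 101/18 ≤ 185/18.

185/18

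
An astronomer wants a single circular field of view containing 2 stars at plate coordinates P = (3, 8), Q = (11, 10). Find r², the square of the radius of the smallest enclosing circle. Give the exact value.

The smallest circle enclosing two points has them as diameter endpoints.
Centre = midpoint = (7, 9); r² = |PQ|²/4 = 68/4 = 17.

17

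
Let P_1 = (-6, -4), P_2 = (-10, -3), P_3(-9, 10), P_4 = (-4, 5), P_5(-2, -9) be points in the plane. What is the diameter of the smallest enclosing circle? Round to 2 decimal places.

20.25

By Welzl's lemma the MEC is supported by two points (diametrically opposite) or three points (on a circumcircle).
The farthest pair is P_3–P_5 with squared distance 410. The circle on this segment as diameter has centre (-5.5, 0.5) and r² = 410/4 = 102.5.
Check P_1: distance² to centre = 20.5 ≤ 102.5, so it lies inside.
All remaining points lie in this disk, and no smaller disk contains both endpoints, so this is the minimum enclosing circle.
Diameter = 2r = 2√(102.5) ≈ 20.25.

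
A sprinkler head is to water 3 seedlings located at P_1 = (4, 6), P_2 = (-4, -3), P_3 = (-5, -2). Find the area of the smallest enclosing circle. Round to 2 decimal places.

114.28

Side lengths²: P_1P_2² = 145, P_1P_3² = 145, P_2P_3² = 2.
Since P_1P_3² = 145 < 145 + 2 = 147, the triangle is acute, so the smallest enclosing circle is the circumcircle.
Circumcentre = (-9/34, 59/34), r² = 21025/578.
Area = π·r² = π·21025/578 ≈ 114.28.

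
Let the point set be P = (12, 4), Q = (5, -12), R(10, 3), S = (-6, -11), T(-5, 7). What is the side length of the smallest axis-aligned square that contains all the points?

19

The bounding box has width 18 and height 19.
An axis-aligned square enclosing the set must have side ≥ max(width, height).
So the minimum side is max(18, 19) = 19.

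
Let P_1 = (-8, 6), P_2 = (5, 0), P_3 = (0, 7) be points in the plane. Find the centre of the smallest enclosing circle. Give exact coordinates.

Side lengths²: P_1P_2² = 205, P_1P_3² = 65, P_2P_3² = 74.
Since P_1P_2² = 205 ≥ 74 + 65 = 139, the angle opposite P_1P_2 is not acute, so the smallest enclosing circle has P_1P_2 as diameter.
Centre = midpoint of P_1P_2 = (-1.5, 3), r² = 205/4 = 51.25.
Centre = (-1.5, 3).

(-1.5, 3)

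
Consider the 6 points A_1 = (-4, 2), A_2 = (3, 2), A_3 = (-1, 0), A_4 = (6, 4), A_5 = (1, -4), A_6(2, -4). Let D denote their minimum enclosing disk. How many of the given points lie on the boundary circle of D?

3

The minimum enclosing circle is determined by three boundary points: A_1, A_4, A_6.
Their circumcentre is (4/3, 4/3) with r² = 260/9.
The farthest remaining point A_5 is at distance² 257/9 ≤ 260/9.
The points at distance exactly r from the centre are A_1, A_4, A_6 — 3 points.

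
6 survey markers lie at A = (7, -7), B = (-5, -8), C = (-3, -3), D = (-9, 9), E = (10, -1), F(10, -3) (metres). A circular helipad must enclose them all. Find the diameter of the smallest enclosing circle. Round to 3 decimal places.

The minimum enclosing circle is determined by three boundary points: A, D, F.
Their circumcentre is (-5/14, 23/14) with r² = 12625/98.
The farthest remaining point B is at distance² 11225/98 ≤ 12625/98.
Diameter = 2r = 2√(12625/98) ≈ 22.700.

22.700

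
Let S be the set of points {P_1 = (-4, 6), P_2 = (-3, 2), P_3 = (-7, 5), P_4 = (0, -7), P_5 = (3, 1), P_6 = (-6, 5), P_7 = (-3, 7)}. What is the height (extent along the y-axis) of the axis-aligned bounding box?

14

max y = 7, min y = -7, so height = 14.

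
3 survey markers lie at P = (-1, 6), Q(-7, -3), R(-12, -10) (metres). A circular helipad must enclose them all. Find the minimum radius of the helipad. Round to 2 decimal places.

Side lengths²: PQ² = 117, PR² = 377, QR² = 74.
Since PR² = 377 ≥ 117 + 74 = 191, the angle opposite PR is not acute, so the smallest enclosing circle has PR as diameter.
Centre = midpoint of PR = (-6.5, -2), r² = 377/4 = 94.25.
r = √(94.25) ≈ 9.71.

9.71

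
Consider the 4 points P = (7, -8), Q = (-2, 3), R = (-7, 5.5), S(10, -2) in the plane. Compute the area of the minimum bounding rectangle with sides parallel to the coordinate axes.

229.5

x ranges over [-7, 10], width 17.
y ranges over [-8, 5.5], height 13.5.
Area = 17 × 13.5 = 229.5.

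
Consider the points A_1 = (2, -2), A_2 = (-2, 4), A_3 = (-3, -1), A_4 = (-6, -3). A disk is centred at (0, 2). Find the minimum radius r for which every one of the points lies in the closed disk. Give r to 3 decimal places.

7.810

The required radius is the distance from (0, 2) to the farthest point.
Squared distances: 20, 8, 18, 61.
Maximum is 61, attained at A_4.
r = √61 ≈ 7.810.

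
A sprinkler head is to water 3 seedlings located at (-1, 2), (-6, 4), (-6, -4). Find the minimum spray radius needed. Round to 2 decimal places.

Call the three points A, B, C in the order given.
Side lengths²: AB² = 29, AC² = 61, BC² = 64.
Since BC² = 64 < 61 + 29 = 90, the triangle is acute, so the smallest enclosing circle is the circumcircle.
Circumcentre = (-4.7, 0), r² = 17.69.
r = √(17.69) ≈ 4.21.

4.21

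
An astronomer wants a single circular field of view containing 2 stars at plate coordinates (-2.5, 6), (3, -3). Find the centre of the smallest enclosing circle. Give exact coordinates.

The smallest circle enclosing two points has them as diameter endpoints.
Centre = midpoint = (0.25, 1.5); r² = |(-2.5, 6)−(3, -3)|²/4 = 111.25/4 = 27.8125.
Centre = (0.25, 1.5).

(0.25, 1.5)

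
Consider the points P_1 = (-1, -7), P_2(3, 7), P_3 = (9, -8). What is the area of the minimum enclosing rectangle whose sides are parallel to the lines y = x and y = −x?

189

In coordinates u = x + y, v = x − y the rectangle is axis-aligned; the map (x,y)→(u,v) scales areas by 2.
u-values: -8, 10, 1; range = 10 − (-8) = 18.
v-values: 6, -4, 17; range = 17 − (-4) = 21.
Area = (18 × 21) / 2 = 189.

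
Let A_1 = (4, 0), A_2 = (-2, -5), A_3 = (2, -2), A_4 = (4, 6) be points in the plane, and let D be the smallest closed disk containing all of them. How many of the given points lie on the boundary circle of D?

2

The farthest pair is A_2–A_4 with squared distance 157. The circle on this segment as diameter has centre (1, 0.5) and r² = 157/4 = 39.25.
Check A_1: distance² to centre = 9.25 ≤ 39.25, so it lies inside.
All remaining points lie in this disk, and no smaller disk contains both endpoints, so this is the minimum enclosing circle.
The points at distance exactly r from the centre are A_2, A_4 — 2 points.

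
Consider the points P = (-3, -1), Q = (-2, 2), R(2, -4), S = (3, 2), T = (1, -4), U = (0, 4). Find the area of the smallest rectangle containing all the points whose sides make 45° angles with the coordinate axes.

45

In coordinates u = x + y, v = x − y the rectangle is axis-aligned; the map (x,y)→(u,v) scales areas by 2.
u-values: -4, 0, -2, 5, -3, 4; range = 5 − (-4) = 9.
v-values: -2, -4, 6, 1, 5, -4; range = 6 − (-4) = 10.
Area = (9 × 10) / 2 = 45.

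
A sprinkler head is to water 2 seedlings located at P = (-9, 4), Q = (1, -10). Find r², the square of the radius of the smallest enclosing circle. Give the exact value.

The smallest circle enclosing two points has them as diameter endpoints.
Centre = midpoint = (-4, -3); r² = |PQ|²/4 = 296/4 = 74.

74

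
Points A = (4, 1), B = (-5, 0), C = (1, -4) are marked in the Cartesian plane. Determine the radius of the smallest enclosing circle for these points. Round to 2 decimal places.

Side lengths²: AB² = 82, AC² = 34, BC² = 52.
Since AB² = 82 < 52 + 34 = 86, the triangle is acute, so the smallest enclosing circle is the circumcircle.
Circumcentre = (-10/21, 2/7), r² = 9061/441.
r = √(9061/441) ≈ 4.53.

4.53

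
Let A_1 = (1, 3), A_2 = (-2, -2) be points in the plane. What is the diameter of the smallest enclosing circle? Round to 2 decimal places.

5.83

The smallest circle enclosing two points has them as diameter endpoints.
Centre = midpoint = (-0.5, 0.5); r² = |A_1A_2|²/4 = 34/4 = 8.5.
Diameter = 2r = 2√(8.5) ≈ 5.83.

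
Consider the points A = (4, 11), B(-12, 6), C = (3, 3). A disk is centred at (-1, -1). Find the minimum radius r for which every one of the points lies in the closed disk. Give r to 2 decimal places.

The required radius is the distance from (-1, -1) to the farthest point.
Squared distances: 169, 170, 32.
Maximum is 170, attained at B.
r = √170 ≈ 13.04.

13.04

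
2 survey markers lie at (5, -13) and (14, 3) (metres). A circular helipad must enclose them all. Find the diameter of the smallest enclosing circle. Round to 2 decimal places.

18.36

The smallest circle enclosing two points has them as diameter endpoints.
Centre = midpoint = (9.5, -5); r² = |(5, -13)−(14, 3)|²/4 = 337/4 = 84.25.
Diameter = 2r = 2√(84.25) ≈ 18.36.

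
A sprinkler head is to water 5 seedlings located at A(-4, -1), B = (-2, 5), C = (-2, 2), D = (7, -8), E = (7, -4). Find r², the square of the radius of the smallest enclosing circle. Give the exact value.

The minimum enclosing circle of a finite set is fixed by two of the points (as a diameter) or three (as a circumcircle).
The farthest pair is B–D with squared distance 250. The circle on this segment as diameter has centre (2.5, -1.5) and r² = 250/4 = 62.5.
Check A: distance² to centre = 42.5 ≤ 62.5, so it lies inside.
All remaining points lie in this disk, and no smaller disk contains both endpoints, so this is the minimum enclosing circle.

62.5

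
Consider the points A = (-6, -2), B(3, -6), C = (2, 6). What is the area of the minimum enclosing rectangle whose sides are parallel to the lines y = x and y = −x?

In coordinates u = x + y, v = x − y the rectangle is axis-aligned; the map (x,y)→(u,v) scales areas by 2.
u-values: -8, -3, 8; range = 8 − (-8) = 16.
v-values: -4, 9, -4; range = 9 − (-4) = 13.
Area = (16 × 13) / 2 = 104.

104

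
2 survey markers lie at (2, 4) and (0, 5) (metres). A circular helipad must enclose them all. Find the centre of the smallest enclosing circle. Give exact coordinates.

The smallest circle enclosing two points has them as diameter endpoints.
Centre = midpoint = (1, 4.5); r² = |(2, 4)−(0, 5)|²/4 = 5/4 = 1.25.
Centre = (1, 4.5).

(1, 4.5)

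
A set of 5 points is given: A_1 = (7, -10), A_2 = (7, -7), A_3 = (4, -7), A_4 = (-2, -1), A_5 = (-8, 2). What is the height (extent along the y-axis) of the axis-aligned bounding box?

12

max y = 2, min y = -10, so height = 12.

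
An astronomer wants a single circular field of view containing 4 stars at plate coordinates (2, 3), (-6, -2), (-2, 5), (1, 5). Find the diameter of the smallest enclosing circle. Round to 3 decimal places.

The farthest pair is (-6, -2)–(1, 5) with squared distance 98. The circle on this segment as diameter has centre (-2.5, 1.5) and r² = 98/4 = 24.5.
Check (2, 3): distance² to centre = 22.5 ≤ 24.5, so it lies inside.
All remaining points lie in this disk, and no smaller disk contains both endpoints, so this is the minimum enclosing circle.
Diameter = 2r = 2√(24.5) ≈ 9.899.

9.899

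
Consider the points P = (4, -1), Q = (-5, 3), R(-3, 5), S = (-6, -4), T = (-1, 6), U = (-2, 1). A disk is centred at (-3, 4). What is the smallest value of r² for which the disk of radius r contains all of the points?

The required radius is the distance from (-3, 4) to the farthest point.
Squared distances: 74, 5, 1, 73, 8, 10.
Maximum is 74, attained at P.

74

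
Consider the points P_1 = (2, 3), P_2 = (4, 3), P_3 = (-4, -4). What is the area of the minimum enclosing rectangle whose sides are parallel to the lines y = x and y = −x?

15

In coordinates u = x + y, v = x − y the rectangle is axis-aligned; the map (x,y)→(u,v) scales areas by 2.
u-values: 5, 7, -8; range = 7 − (-8) = 15.
v-values: -1, 1, 0; range = 1 − (-1) = 2.
Area = (15 × 2) / 2 = 15.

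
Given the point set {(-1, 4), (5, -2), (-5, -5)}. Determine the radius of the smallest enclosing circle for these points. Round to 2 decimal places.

5.59

Call the three points A, B, C in the order given.
Side lengths²: AB² = 72, AC² = 97, BC² = 109.
Since BC² = 109 < 97 + 72 = 169, the triangle is acute, so the smallest enclosing circle is the circumcircle.
Circumcentre = (-15/26, -41/26), r² = 10573/338.
r = √(10573/338) ≈ 5.59.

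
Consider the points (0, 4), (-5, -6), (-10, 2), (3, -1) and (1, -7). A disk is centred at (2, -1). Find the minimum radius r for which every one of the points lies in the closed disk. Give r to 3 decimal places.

The required radius is the distance from (2, -1) to the farthest point.
Squared distances: 29, 74, 153, 1, 37.
Maximum is 153, attained at (-10, 2).
r = √153 ≈ 12.369.

12.369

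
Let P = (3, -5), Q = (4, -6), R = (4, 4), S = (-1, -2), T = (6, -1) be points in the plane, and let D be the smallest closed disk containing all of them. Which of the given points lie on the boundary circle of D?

Q, R, S

A smallest enclosing disk is always determined by at most three of the input points on its boundary.
The minimum enclosing circle is determined by three boundary points: Q, R, S.
Their circumcentre is (3.9, -1) with r² = 25.01.
The farthest remaining point P is at distance² 16.81 ≤ 25.01.
The points at distance exactly r from the centre are Q, R, S — 3 points.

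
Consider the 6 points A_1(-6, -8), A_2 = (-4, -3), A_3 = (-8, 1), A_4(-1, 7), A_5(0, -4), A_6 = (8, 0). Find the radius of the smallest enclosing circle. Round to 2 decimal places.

The minimum enclosing circle of a finite set is fixed by two of the points (as a diameter) or three (as a circumcircle).
The minimum enclosing circle is determined by three boundary points: A_1, A_4, A_6.
Their circumcentre is (-7/17, -26/17) with r² = 21125/289.
The farthest remaining point A_3 is at distance² 18490/289 ≤ 21125/289.
r = √(21125/289) ≈ 8.55.

8.55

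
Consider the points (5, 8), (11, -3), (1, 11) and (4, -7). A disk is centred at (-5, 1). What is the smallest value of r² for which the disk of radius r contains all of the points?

The required radius is the distance from (-5, 1) to the farthest point.
Squared distances: 149, 272, 136, 145.
Maximum is 272, attained at (11, -3).

272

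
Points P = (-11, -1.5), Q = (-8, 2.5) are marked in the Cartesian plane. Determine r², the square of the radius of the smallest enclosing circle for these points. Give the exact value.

6.25

The smallest circle enclosing two points has them as diameter endpoints.
Centre = midpoint = (-9.5, 0.5); r² = |PQ|²/4 = 25/4 = 6.25.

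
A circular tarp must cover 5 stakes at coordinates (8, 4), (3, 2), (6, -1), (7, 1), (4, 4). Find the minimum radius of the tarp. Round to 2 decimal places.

2.93

A smallest enclosing disk is always determined by at most three of the input points on its boundary.
The minimum enclosing circle is determined by three boundary points: (8, 4), (3, 2), (6, -1).
Their circumcentre is (83/14, 27/14) with r² = 841/98.
The farthest remaining point (4, 4) is at distance² 785/98 ≤ 841/98.
r = √(841/98) ≈ 2.93.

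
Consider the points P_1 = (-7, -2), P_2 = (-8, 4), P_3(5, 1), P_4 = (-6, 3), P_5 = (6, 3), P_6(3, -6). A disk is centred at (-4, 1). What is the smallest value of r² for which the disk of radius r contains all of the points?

The required radius is the distance from (-4, 1) to the farthest point.
Squared distances: 18, 25, 81, 8, 104, 98.
Maximum is 104, attained at P_5.

104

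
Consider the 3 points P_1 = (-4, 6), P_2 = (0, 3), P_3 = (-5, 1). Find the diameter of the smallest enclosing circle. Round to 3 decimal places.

Side lengths²: P_1P_2² = 25, P_1P_3² = 26, P_2P_3² = 29.
Since P_2P_3² = 29 < 26 + 25 = 51, the triangle is acute, so the smallest enclosing circle is the circumcircle.
Circumcentre = (-137/46, 147/46), r² = 9425/1058.
Diameter = 2r = 2√(9425/1058) ≈ 5.969.

5.969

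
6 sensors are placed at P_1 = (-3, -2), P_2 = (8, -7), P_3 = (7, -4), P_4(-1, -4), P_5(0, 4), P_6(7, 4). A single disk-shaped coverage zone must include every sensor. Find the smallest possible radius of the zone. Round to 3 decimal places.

6.805

The minimum enclosing circle of a finite set is fixed by two of the points (as a diameter) or three (as a circumcircle).
The minimum enclosing circle is determined by three boundary points: P_1, P_2, P_5.
Their circumcentre is (205/54, -89/54) with r² = 67525/1458.
The farthest remaining point P_6 is at distance² 61477/1458 ≤ 67525/1458.
r = √(67525/1458) ≈ 6.805.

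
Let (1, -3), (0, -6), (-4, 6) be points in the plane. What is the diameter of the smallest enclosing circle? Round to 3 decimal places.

Call the three points A, B, C in the order given.
Side lengths²: AB² = 10, AC² = 106, BC² = 160.
Since BC² = 160 ≥ 106 + 10 = 116, the angle opposite BC is not acute, so the smallest enclosing circle has BC as diameter.
Centre = midpoint of BC = (-2, 0), r² = 160/4 = 40.
Diameter = 2r = 2√40 ≈ 12.649.

12.649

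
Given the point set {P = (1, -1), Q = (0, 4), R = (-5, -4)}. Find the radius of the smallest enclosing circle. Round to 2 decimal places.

4.72

Side lengths²: PQ² = 26, PR² = 45, QR² = 89.
Since QR² = 89 ≥ 45 + 26 = 71, the angle opposite QR is not acute, so the smallest enclosing circle has QR as diameter.
Centre = midpoint of QR = (-2.5, 0), r² = 89/4 = 22.25.
r = √(22.25) ≈ 4.72.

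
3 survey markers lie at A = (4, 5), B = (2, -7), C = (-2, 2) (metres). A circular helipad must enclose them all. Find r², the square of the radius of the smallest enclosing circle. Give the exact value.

Side lengths²: AB² = 148, AC² = 45, BC² = 97.
Since AB² = 148 ≥ 97 + 45 = 142, the angle opposite AB is not acute, so the smallest enclosing circle has AB as diameter.
Centre = midpoint of AB = (3, -1), r² = 148/4 = 37.

37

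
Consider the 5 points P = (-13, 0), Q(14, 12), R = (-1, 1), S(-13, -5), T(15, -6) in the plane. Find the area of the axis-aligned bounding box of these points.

x ranges over [-13, 15], width 28.
y ranges over [-6, 12], height 18.
Area = 28 × 18 = 504.

504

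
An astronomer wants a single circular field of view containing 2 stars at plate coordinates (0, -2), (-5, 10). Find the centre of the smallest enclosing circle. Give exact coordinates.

(-2.5, 4)

The smallest circle enclosing two points has them as diameter endpoints.
Centre = midpoint = (-2.5, 4); r² = |(0, -2)−(-5, 10)|²/4 = 169/4 = 42.25.
Centre = (-2.5, 4).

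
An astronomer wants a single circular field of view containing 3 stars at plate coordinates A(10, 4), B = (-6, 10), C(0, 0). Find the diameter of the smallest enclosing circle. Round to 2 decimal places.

Side lengths²: AB² = 292, AC² = 116, BC² = 136.
Since AB² = 292 ≥ 136 + 116 = 252, the angle opposite AB is not acute, so the smallest enclosing circle has AB as diameter.
Centre = midpoint of AB = (2, 7), r² = 292/4 = 73.
Diameter = 2r = 2√73 ≈ 17.09.

17.09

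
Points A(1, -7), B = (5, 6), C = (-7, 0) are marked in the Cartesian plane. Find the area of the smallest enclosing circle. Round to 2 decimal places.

Side lengths²: AB² = 185, AC² = 113, BC² = 180.
Since AB² = 185 < 180 + 113 = 293, the triangle is acute, so the smallest enclosing circle is the circumcircle.
Circumcentre = (15/44, 7/22), r² = 104525/1936.
Area = π·r² = π·104525/1936 ≈ 169.62.

169.62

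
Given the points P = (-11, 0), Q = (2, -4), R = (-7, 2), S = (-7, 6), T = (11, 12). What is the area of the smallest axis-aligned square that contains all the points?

484

The bounding box has width 22 and height 16.
An axis-aligned square enclosing the set must have side ≥ max(width, height).
So the minimum side is max(22, 16) = 22.
Area = 22² = 484.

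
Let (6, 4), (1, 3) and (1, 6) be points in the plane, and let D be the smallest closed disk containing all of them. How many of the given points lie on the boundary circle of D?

Call the three points A, B, C in the order given.
Side lengths²: AB² = 26, AC² = 29, BC² = 9.
Since AC² = 29 < 26 + 9 = 35, the triangle is acute, so the smallest enclosing circle is the circumcircle.
Circumcentre = (3.3, 4.5), r² = 7.54.
The points at distance exactly r from the centre are (6, 4), (1, 3), (1, 6) — 3 points.

3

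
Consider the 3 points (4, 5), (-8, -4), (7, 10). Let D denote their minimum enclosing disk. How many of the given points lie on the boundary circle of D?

2

Call the three points A, B, C in the order given.
Side lengths²: AB² = 225, AC² = 34, BC² = 421.
Since BC² = 421 ≥ 225 + 34 = 259, the angle opposite BC is not acute, so the smallest enclosing circle has BC as diameter.
Centre = midpoint of BC = (-0.5, 3), r² = 421/4 = 105.25.
The points at distance exactly r from the centre are (-8, -4), (7, 10) — 2 points.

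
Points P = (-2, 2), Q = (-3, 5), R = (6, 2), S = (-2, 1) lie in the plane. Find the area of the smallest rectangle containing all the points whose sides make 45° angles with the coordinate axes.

In coordinates u = x + y, v = x − y the rectangle is axis-aligned; the map (x,y)→(u,v) scales areas by 2.
u-values: 0, 2, 8, -1; range = 8 − (-1) = 9.
v-values: -4, -8, 4, -3; range = 4 − (-8) = 12.
Area = (9 × 12) / 2 = 54.

54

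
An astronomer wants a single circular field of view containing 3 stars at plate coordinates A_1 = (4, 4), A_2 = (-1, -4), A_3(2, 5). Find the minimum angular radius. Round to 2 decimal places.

Side lengths²: A_1A_2² = 89, A_1A_3² = 5, A_2A_3² = 90.
Since A_2A_3² = 90 < 89 + 5 = 94, the triangle is acute, so the smallest enclosing circle is the circumcircle.
Circumcentre = (13/14, 5/14), r² = 2225/98.
r = √(2225/98) ≈ 4.76.

4.76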